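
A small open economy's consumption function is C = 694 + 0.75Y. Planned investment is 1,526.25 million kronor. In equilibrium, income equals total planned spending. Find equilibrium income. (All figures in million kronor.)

Y = 8881

Y = C + I = 694 + 0.75Y + 1526.25
Y − 0.75Y = 2220.25
0.25Y = 2220.25, so Y = 2220.25/0.25 = 8881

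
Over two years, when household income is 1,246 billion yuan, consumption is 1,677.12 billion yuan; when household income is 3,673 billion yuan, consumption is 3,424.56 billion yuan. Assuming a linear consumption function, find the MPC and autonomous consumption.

MPC = ΔC/ΔY = (3424.56 − 1677.12)/(3673 − 1246) = 1747.44/2427 = 0.72
a = C − MPC·Y = 1677.12 − 0.72(1246) = 1677.12 − 897.12 = 780

MPC = 0.72; a = 780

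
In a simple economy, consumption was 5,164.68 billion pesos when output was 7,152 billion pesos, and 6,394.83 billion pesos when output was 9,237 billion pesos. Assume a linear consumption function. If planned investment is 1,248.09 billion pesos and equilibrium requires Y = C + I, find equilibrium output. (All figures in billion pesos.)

Y = 5349

MPC = (6394.83 − 5164.68)/(9237 − 7152) = 1230.15/2085 = 0.59
a = 5164.68 − 0.59(7152) = 945
Equilibrium: Y = 945 + 0.59Y + 1248.09
0.41Y = 2193.09, so Y = 2193.09/0.41 = 5349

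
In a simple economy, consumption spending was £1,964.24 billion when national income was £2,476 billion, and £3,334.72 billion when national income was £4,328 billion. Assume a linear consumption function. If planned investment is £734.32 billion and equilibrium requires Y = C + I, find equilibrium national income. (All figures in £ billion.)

Y = 3332

MPC = (3334.72 − 1964.24)/(4328 − 2476) = 1370.48/1852 = 0.74
a = 1964.24 − 0.74(2476) = 132
Equilibrium: Y = 132 + 0.74Y + 734.32
0.26Y = 866.32, so Y = 866.32/0.26 = 3332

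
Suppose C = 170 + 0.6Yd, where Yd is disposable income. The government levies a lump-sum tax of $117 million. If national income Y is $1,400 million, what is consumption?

C = 939.8

Yd = Y − T = 1400 − 117 = 1283
C = 170 + 0.6(1283) = 170 + 769.8 = 939.8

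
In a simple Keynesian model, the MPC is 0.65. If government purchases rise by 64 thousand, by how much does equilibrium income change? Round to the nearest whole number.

The multiplier is 1/(1 − MPC) = 1/0.35.
ΔY = 64/0.35 = 182.86 ≈ 183

ΔY ≈ 183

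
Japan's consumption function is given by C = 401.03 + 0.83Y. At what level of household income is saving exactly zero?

Y = 2359

At break-even, C = Y: 401.03 + 0.83Y = Y
0.17Y = 401.03, so Y = 401.03/0.17 = 2359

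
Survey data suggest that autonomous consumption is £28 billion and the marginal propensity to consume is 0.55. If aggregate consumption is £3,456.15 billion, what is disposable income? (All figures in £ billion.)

Y = 6233

28 + 0.55Y = 3456.15
0.55Y = 3428.15, so Y = 3428.15/0.55 = 6233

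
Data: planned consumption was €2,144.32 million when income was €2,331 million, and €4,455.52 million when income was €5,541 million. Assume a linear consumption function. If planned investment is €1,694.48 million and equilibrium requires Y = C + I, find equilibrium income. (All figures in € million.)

Y = 7716

MPC = (4455.52 − 2144.32)/(5541 − 2331) = 2311.2/3210 = 0.72
a = 2144.32 − 0.72(2331) = 466
Equilibrium: Y = 466 + 0.72Y + 1694.48
0.28Y = 2160.48, so Y = 2160.48/0.28 = 7716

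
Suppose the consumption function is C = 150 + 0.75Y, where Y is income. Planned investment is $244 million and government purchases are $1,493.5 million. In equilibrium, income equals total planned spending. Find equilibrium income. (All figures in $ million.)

Y = 7550

Y = C + I + G = 150 + 0.75Y + 244 + 1493.5
Y − 0.75Y = 1887.5
0.25Y = 1887.5, so Y = 1887.5/0.25 = 7550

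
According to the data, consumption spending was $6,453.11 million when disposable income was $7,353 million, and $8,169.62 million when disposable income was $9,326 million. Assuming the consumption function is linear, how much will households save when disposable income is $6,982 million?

S = 851.66

MPC = (8169.62 − 6453.11)/(9326 − 7353) = 1716.51/1973 = 0.87
a = 6453.11 − 0.87(7353) = 6453.11 − 6397.11 = 56
C = 56 + 0.87(6982) = 6130.34
S = 6982 − 6130.34 = 851.66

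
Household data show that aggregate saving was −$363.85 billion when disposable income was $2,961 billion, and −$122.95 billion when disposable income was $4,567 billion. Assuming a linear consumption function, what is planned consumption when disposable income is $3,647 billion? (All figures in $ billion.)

MPS = ΔS/ΔY = (-122.95 − (-363.85))/(4567 − 2961) = 240.9/1606 = 0.15
MPC = 1 − MPS = 0.85
Autonomous saving = -363.85 − 0.15(2961) = -808, so a = 808
C = 808 + 0.85(3647) = 808 + 3099.95 = 3907.95

C = 3907.95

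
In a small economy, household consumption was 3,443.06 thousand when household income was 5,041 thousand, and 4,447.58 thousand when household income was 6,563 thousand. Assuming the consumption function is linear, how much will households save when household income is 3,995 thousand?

MPC = (4447.58 − 3443.06)/(6563 − 5041) = 1004.52/1522 = 0.66
a = 3443.06 − 0.66(5041) = 3443.06 − 3327.06 = 116
C = 116 + 0.66(3995) = 2752.7
S = 3995 − 2752.7 = 1242.3

S = 1242.3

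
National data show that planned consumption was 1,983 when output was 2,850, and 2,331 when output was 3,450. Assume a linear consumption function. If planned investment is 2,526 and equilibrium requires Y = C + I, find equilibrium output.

Y = 6800

MPC = (2331 − 1983)/(3450 − 2850) = 348/600 = 0.58
a = 1983 − 0.58(2850) = 330
Equilibrium: Y = 330 + 0.58Y + 2526
0.42Y = 2856, so Y = 2856/0.42 = 6800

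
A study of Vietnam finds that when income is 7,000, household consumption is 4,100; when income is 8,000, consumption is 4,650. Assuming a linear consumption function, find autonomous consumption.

MPC = ΔC/ΔY = (4650 − 4100)/(8000 − 7000) = 550/1000 = 0.55
a = C − MPC·Y = 4100 − 0.55(7000) = 4100 − 3850 = 250

a = 250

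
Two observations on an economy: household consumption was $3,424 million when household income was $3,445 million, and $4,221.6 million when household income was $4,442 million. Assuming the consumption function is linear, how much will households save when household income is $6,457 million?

S = 623.4

MPC = (4221.6 − 3424)/(4442 − 3445) = 797.6/997 = 0.8
a = 3424 − 0.8(3445) = 3424 − 2756 = 668
C = 668 + 0.8(6457) = 5833.6
S = 6457 − 5833.6 = 623.4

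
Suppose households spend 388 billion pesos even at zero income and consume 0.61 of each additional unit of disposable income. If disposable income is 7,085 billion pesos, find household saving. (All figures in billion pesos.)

S = 2375.15

C = 388 + 0.61(7085) = 388 + 4321.85 = 4709.85
S = Y − C = 7085 − 4709.85 = 2375.15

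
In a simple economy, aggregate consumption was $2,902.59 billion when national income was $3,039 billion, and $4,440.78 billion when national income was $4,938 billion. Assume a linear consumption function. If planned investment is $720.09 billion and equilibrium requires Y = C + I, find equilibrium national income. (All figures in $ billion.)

MPC = (4440.78 − 2902.59)/(4938 − 3039) = 1538.19/1899 = 0.81
a = 2902.59 − 0.81(3039) = 441
Equilibrium: Y = 441 + 0.81Y + 720.09
0.19Y = 1161.09, so Y = 1161.09/0.19 = 6111

Y = 6111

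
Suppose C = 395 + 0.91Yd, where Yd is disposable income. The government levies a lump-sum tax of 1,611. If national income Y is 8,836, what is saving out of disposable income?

S = 255.25

Yd = Y − T = 8836 − 1611 = 7225
C = 395 + 0.91(7225) = 395 + 6574.75 = 6969.75
S = Yd − C = 7225 − 6969.75 = 255.25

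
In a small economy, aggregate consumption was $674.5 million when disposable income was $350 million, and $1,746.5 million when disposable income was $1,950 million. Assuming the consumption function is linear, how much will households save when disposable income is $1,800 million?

MPC = (1746.5 − 674.5)/(1950 − 350) = 1072/1600 = 0.67
a = 674.5 − 0.67(350) = 674.5 − 234.5 = 440
C = 440 + 0.67(1800) = 1646
S = 1800 − 1646 = 154

S = 154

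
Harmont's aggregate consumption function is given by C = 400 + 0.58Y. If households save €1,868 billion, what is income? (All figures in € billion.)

S = Y − C = -400 + 0.42Y
-400 + 0.42Y = 1868, so 0.42Y = 2268 and Y = 5400

Y = 5400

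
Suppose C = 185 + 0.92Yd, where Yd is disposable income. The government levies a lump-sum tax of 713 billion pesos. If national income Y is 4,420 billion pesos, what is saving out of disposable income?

Yd = Y − T = 4420 − 713 = 3707
C = 185 + 0.92(3707) = 185 + 3410.44 = 3595.44
S = Yd − C = 3707 − 3595.44 = 111.56

S = 111.56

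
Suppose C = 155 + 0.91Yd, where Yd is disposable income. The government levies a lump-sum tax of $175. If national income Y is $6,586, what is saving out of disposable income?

S = 421.99

Yd = Y − T = 6586 − 175 = 6411
C = 155 + 0.91(6411) = 155 + 5834.01 = 5989.01
S = Yd − C = 6411 − 5989.01 = 421.99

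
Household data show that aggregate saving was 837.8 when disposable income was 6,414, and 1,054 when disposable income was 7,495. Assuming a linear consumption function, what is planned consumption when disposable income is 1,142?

MPS = ΔS/ΔY = (1054 − 837.8)/(7495 − 6414) = 216.2/1081 = 0.2
MPC = 1 − MPS = 0.8
Autonomous saving = 837.8 − 0.2(6414) = -445, so a = 445
C = 445 + 0.8(1142) = 445 + 913.6 = 1358.6

C = 1358.6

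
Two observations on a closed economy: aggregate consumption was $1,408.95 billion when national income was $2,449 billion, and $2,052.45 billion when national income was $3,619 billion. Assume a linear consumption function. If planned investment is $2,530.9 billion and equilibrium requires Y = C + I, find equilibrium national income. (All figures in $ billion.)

MPC = (2052.45 − 1408.95)/(3619 − 2449) = 643.5/1170 = 0.55
a = 1408.95 − 0.55(2449) = 62
Equilibrium: Y = 62 + 0.55Y + 2530.9
0.45Y = 2592.9, so Y = 2592.9/0.45 = 5762

Y = 5762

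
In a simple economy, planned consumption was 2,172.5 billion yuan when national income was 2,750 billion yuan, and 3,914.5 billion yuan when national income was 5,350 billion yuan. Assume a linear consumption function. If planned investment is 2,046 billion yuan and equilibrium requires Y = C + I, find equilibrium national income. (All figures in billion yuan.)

MPC = (3914.5 − 2172.5)/(5350 − 2750) = 1742/2600 = 0.67
a = 2172.5 − 0.67(2750) = 330
Equilibrium: Y = 330 + 0.67Y + 2046
0.33Y = 2376, so Y = 2376/0.33 = 7200

Y = 7200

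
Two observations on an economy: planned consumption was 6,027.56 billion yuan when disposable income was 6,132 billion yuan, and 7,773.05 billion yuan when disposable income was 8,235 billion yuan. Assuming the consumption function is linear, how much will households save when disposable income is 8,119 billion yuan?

MPC = (7773.05 − 6027.56)/(8235 − 6132) = 1745.49/2103 = 0.83
a = 6027.56 − 0.83(6132) = 6027.56 − 5089.56 = 938
C = 938 + 0.83(8119) = 7676.77
S = 8119 − 7676.77 = 442.23

S = 442.23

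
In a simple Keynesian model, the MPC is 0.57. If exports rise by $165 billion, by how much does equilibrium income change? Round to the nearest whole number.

ΔY ≈ 384

The multiplier is 1/(1 − MPC) = 1/0.43.
ΔY = 165/0.43 = 383.72 ≈ 384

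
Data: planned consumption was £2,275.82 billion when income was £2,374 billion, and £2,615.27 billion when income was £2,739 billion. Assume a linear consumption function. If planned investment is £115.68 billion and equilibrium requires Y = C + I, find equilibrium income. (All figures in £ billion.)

MPC = (2615.27 − 2275.82)/(2739 − 2374) = 339.45/365 = 0.93
a = 2275.82 − 0.93(2374) = 68
Equilibrium: Y = 68 + 0.93Y + 115.68
0.07Y = 183.68, so Y = 183.68/0.07 = 2624

Y = 2624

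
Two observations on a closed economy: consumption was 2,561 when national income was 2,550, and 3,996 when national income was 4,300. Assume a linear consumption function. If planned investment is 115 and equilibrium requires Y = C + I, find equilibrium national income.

Y = 3250

MPC = (3996 − 2561)/(4300 − 2550) = 1435/1750 = 0.82
a = 2561 − 0.82(2550) = 470
Equilibrium: Y = 470 + 0.82Y + 115
0.18Y = 585, so Y = 585/0.18 = 3250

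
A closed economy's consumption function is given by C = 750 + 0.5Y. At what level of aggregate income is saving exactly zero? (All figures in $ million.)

Y = 1500

At break-even, C = Y: 750 + 0.5Y = Y
0.5Y = 750, so Y = 750/0.5 = 1500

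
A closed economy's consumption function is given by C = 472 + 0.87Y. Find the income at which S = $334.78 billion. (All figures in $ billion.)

S = Y − C = -472 + 0.13Y
-472 + 0.13Y = 334.78, so 0.13Y = 806.78 and Y = 6206

Y = 6206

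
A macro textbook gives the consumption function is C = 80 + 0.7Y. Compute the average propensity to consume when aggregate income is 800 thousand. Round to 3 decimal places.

APC = 0.800

C = 80 + 0.7(800) = 640
APC = C/Y = 640/800 = 0.800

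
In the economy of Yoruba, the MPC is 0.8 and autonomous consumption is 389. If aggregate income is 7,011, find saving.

S = 1013.2

C = 389 + 0.8(7011) = 389 + 5608.8 = 5997.8
S = Y − C = 7011 − 5997.8 = 1013.2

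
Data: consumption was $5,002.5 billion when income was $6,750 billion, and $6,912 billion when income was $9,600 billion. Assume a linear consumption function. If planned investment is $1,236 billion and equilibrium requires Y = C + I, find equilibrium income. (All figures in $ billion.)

Y = 5200

MPC = (6912 − 5002.5)/(9600 − 6750) = 1909.5/2850 = 0.67
a = 5002.5 − 0.67(6750) = 480
Equilibrium: Y = 480 + 0.67Y + 1236
0.33Y = 1716, so Y = 1716/0.33 = 5200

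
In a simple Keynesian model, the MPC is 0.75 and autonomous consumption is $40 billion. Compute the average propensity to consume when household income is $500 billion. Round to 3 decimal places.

C = 40 + 0.75(500) = 415
APC = C/Y = 415/500 = 0.830

APC = 0.830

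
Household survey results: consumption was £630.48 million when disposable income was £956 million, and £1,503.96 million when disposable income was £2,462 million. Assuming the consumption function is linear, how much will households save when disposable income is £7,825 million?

MPC = (1503.96 − 630.48)/(2462 − 956) = 873.48/1506 = 0.58
a = 630.48 − 0.58(956) = 630.48 − 554.48 = 76
C = 76 + 0.58(7825) = 4614.5
S = 7825 − 4614.5 = 3210.5

S = 3210.5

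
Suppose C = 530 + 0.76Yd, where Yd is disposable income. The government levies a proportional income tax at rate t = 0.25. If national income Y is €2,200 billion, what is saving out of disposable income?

S = -134

Yd = (1 − 0.25)(2200) = 0.75(2200) = 1650
C = 530 + 0.76(1650) = 530 + 1254 = 1784
S = Yd − C = 1650 − 1784 = -134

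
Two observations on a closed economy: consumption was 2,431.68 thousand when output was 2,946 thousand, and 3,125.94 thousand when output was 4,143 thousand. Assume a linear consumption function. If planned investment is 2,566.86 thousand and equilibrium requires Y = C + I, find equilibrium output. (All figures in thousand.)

Y = 7833

MPC = (3125.94 − 2431.68)/(4143 − 2946) = 694.26/1197 = 0.58
a = 2431.68 − 0.58(2946) = 723
Equilibrium: Y = 723 + 0.58Y + 2566.86
0.42Y = 3289.86, so Y = 3289.86/0.42 = 7833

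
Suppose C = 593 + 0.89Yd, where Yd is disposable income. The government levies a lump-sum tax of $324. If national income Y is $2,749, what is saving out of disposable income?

Yd = Y − T = 2749 − 324 = 2425
C = 593 + 0.89(2425) = 593 + 2158.25 = 2751.25
S = Yd − C = 2425 − 2751.25 = -326.25

S = -326.25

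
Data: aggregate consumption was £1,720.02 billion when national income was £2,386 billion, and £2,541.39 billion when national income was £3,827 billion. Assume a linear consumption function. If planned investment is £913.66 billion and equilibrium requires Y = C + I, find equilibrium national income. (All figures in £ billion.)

MPC = (2541.39 − 1720.02)/(3827 − 2386) = 821.37/1441 = 0.57
a = 1720.02 − 0.57(2386) = 360
Equilibrium: Y = 360 + 0.57Y + 913.66
0.43Y = 1273.66, so Y = 1273.66/0.43 = 2962

Y = 2962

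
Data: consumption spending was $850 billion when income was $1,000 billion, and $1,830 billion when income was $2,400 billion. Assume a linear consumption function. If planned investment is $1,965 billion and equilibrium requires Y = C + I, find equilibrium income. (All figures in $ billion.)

MPC = (1830 − 850)/(2400 − 1000) = 980/1400 = 0.7
a = 850 − 0.7(1000) = 150
Equilibrium: Y = 150 + 0.7Y + 1965
0.3Y = 2115, so Y = 2115/0.3 = 7050

Y = 7050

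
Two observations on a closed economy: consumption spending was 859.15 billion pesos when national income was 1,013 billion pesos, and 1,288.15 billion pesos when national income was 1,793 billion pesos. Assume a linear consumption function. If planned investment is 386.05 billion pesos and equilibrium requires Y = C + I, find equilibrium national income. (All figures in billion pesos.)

MPC = (1288.15 − 859.15)/(1793 − 1013) = 429/780 = 0.55
a = 859.15 − 0.55(1013) = 302
Equilibrium: Y = 302 + 0.55Y + 386.05
0.45Y = 688.05, so Y = 688.05/0.45 = 1529

Y = 1529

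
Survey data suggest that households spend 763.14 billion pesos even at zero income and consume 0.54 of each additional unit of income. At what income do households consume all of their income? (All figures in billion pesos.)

Y = 1659

At break-even, C = Y: 763.14 + 0.54Y = Y
0.46Y = 763.14, so Y = 763.14/0.46 = 1659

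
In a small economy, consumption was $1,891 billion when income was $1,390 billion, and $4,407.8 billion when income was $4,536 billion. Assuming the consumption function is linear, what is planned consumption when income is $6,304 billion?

C = 5822.2

MPC = (4407.8 − 1891)/(4536 − 1390) = 2516.8/3146 = 0.8
a = 1891 − 0.8(1390) = 1891 − 1112 = 779
C = 779 + 0.8(6304) = 779 + 5043.2 = 5822.2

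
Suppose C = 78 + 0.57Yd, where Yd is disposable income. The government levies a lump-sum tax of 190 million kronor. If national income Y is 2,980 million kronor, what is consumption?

Yd = Y − T = 2980 − 190 = 2790
C = 78 + 0.57(2790) = 78 + 1590.3 = 1668.3

C = 1668.3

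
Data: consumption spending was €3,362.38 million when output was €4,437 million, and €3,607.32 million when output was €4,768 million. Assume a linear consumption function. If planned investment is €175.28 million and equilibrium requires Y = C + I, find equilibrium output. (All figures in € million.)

MPC = (3607.32 − 3362.38)/(4768 − 4437) = 244.94/331 = 0.74
a = 3362.38 − 0.74(4437) = 79
Equilibrium: Y = 79 + 0.74Y + 175.28
0.26Y = 254.28, so Y = 254.28/0.26 = 978

Y = 978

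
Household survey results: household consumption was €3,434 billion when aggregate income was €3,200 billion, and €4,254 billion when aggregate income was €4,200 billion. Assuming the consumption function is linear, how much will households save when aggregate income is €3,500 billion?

MPC = (4254 − 3434)/(4200 − 3200) = 820/1000 = 0.82
a = 3434 − 0.82(3200) = 3434 − 2624 = 810
C = 810 + 0.82(3500) = 3680
S = 3500 − 3680 = -180

S = -180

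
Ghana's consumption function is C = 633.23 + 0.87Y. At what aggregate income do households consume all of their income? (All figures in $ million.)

At break-even, C = Y: 633.23 + 0.87Y = Y
0.13Y = 633.23, so Y = 633.23/0.13 = 4871

Y = 4871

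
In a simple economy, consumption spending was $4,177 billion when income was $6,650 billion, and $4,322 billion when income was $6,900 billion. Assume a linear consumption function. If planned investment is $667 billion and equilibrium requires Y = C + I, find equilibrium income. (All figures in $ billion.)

Y = 2350

MPC = (4322 − 4177)/(6900 − 6650) = 145/250 = 0.58
a = 4177 − 0.58(6650) = 320
Equilibrium: Y = 320 + 0.58Y + 667
0.42Y = 987, so Y = 987/0.42 = 2350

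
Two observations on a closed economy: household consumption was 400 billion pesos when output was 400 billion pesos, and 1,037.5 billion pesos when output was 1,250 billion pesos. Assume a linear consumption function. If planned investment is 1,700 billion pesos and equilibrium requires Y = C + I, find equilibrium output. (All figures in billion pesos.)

MPC = (1037.5 − 400)/(1250 − 400) = 637.5/850 = 0.75
a = 400 − 0.75(400) = 100
Equilibrium: Y = 100 + 0.75Y + 1700
0.25Y = 1800, so Y = 1800/0.25 = 7200

Y = 7200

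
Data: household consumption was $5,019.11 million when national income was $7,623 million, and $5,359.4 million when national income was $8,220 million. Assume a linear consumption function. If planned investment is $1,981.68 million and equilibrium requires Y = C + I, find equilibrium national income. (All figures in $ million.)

Y = 6176

MPC = (5359.4 − 5019.11)/(8220 − 7623) = 340.29/597 = 0.57
a = 5019.11 − 0.57(7623) = 674
Equilibrium: Y = 674 + 0.57Y + 1981.68
0.43Y = 2655.68, so Y = 2655.68/0.43 = 6176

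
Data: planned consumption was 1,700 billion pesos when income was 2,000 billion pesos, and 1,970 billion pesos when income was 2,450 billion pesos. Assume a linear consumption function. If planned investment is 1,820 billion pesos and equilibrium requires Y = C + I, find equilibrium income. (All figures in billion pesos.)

MPC = (1970 − 1700)/(2450 − 2000) = 270/450 = 0.6
a = 1700 − 0.6(2000) = 500
Equilibrium: Y = 500 + 0.6Y + 1820
0.4Y = 2320, so Y = 2320/0.4 = 5800

Y = 5800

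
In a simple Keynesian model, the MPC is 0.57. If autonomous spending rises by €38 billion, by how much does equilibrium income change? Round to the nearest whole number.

The multiplier is 1/(1 − MPC) = 1/0.43.
ΔY = 38/0.43 = 88.37 ≈ 88

ΔY ≈ 88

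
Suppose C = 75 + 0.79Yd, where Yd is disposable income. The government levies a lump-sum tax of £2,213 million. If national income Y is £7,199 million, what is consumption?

Yd = Y − T = 7199 − 2213 = 4986
C = 75 + 0.79(4986) = 75 + 3938.94 = 4013.94

C = 4013.94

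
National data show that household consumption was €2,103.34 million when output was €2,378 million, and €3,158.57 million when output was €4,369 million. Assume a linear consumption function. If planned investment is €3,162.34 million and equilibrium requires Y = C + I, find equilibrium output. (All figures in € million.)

Y = 8522

MPC = (3158.57 − 2103.34)/(4369 − 2378) = 1055.23/1991 = 0.53
a = 2103.34 − 0.53(2378) = 843
Equilibrium: Y = 843 + 0.53Y + 3162.34
0.47Y = 4005.34, so Y = 4005.34/0.47 = 8522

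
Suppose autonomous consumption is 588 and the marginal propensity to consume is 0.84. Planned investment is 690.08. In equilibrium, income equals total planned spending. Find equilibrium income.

Y = C + I = 588 + 0.84Y + 690.08
Y − 0.84Y = 1278.08
0.16Y = 1278.08, so Y = 1278.08/0.16 = 7988

Y = 7988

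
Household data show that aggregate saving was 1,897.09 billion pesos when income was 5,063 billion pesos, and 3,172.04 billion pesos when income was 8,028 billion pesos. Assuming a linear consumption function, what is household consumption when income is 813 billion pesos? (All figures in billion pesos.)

C = 743.41

MPS = ΔS/ΔY = (3172.04 − 1897.09)/(8028 − 5063) = 1274.95/2965 = 0.43
MPC = 1 − MPS = 0.57
Autonomous saving = 1897.09 − 0.43(5063) = -280, so a = 280
C = 280 + 0.57(813) = 280 + 463.41 = 743.41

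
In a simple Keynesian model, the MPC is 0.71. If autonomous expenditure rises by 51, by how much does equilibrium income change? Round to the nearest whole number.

ΔY ≈ 176

The multiplier is 1/(1 − MPC) = 1/0.29.
ΔY = 51/0.29 = 175.86 ≈ 176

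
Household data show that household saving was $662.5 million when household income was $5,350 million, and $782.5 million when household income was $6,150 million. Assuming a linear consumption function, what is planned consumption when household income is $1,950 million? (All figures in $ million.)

MPS = ΔS/ΔY = (782.5 − 662.5)/(6150 − 5350) = 120/800 = 0.15
MPC = 1 − MPS = 0.85
Autonomous saving = 662.5 − 0.15(5350) = -140, so a = 140
C = 140 + 0.85(1950) = 140 + 1657.5 = 1797.5

C = 1797.5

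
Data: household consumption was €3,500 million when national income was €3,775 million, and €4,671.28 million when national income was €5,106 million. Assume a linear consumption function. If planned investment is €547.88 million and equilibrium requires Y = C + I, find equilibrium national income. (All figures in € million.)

Y = 6049

MPC = (4671.28 − 3500)/(5106 − 3775) = 1171.28/1331 = 0.88
a = 3500 − 0.88(3775) = 178
Equilibrium: Y = 178 + 0.88Y + 547.88
0.12Y = 725.88, so Y = 725.88/0.12 = 6049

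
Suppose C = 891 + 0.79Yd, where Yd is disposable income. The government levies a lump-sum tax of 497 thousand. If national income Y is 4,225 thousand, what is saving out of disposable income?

S = -108.12

Yd = Y − T = 4225 − 497 = 3728
C = 891 + 0.79(3728) = 891 + 2945.12 = 3836.12
S = Yd − C = 3728 − 3836.12 = -108.12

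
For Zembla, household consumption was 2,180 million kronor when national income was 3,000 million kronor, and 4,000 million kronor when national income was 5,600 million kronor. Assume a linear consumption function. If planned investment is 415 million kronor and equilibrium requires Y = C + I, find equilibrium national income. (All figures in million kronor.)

Y = 1650

MPC = (4000 − 2180)/(5600 − 3000) = 1820/2600 = 0.7
a = 2180 − 0.7(3000) = 80
Equilibrium: Y = 80 + 0.7Y + 415
0.3Y = 495, so Y = 495/0.3 = 1650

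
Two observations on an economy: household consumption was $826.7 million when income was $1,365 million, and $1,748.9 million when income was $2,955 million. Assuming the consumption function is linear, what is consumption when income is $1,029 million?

MPC = (1748.9 − 826.7)/(2955 − 1365) = 922.2/1590 = 0.58
a = 826.7 − 0.58(1365) = 826.7 − 791.7 = 35
C = 35 + 0.58(1029) = 35 + 596.82 = 631.82

C = 631.82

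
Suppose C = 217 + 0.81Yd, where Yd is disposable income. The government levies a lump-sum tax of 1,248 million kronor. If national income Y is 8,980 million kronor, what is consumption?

C = 6479.92

Yd = Y − T = 8980 − 1248 = 7732
C = 217 + 0.81(7732) = 217 + 6262.92 = 6479.92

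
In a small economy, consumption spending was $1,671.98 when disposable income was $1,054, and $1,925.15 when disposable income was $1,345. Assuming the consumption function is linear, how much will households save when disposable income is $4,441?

S = -177.67

MPC = (1925.15 − 1671.98)/(1345 − 1054) = 253.17/291 = 0.87
a = 1671.98 − 0.87(1054) = 1671.98 − 916.98 = 755
C = 755 + 0.87(4441) = 4618.67
S = 4441 − 4618.67 = -177.67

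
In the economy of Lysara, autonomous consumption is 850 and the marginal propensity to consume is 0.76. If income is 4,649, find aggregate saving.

S = 265.76

C = 850 + 0.76(4649) = 850 + 3533.24 = 4383.24
S = Y − C = 4649 − 4383.24 = 265.76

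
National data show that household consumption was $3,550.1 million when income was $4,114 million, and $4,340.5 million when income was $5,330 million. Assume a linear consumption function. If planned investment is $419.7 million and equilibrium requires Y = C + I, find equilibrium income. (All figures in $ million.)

MPC = (4340.5 − 3550.1)/(5330 − 4114) = 790.4/1216 = 0.65
a = 3550.1 − 0.65(4114) = 876
Equilibrium: Y = 876 + 0.65Y + 419.7
0.35Y = 1295.7, so Y = 1295.7/0.35 = 3702

Y = 3702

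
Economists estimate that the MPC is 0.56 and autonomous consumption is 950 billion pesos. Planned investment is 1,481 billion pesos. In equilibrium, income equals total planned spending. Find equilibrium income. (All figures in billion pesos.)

Y = C + I = 950 + 0.56Y + 1481
Y − 0.56Y = 2431
0.44Y = 2431, so Y = 2431/0.44 = 5525

Y = 5525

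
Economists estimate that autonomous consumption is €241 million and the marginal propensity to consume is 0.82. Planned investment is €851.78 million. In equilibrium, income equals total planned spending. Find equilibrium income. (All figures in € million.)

Y = C + I = 241 + 0.82Y + 851.78
Y − 0.82Y = 1092.78
0.18Y = 1092.78, so Y = 1092.78/0.18 = 6071

Y = 6071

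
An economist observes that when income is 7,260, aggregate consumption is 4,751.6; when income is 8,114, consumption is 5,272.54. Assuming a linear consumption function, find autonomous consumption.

MPC = ΔC/ΔY = (5272.54 − 4751.6)/(8114 − 7260) = 520.94/854 = 0.61
a = C − MPC·Y = 4751.6 − 0.61(7260) = 4751.6 − 4428.6 = 323

a = 323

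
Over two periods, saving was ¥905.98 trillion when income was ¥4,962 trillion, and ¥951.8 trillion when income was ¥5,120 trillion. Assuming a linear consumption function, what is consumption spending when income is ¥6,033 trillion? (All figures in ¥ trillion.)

MPS = ΔS/ΔY = (951.8 − 905.98)/(5120 − 4962) = 45.82/158 = 0.29
MPC = 1 − MPS = 0.71
Autonomous saving = 905.98 − 0.29(4962) = -533, so a = 533
C = 533 + 0.71(6033) = 533 + 4283.43 = 4816.43

C = 4816.43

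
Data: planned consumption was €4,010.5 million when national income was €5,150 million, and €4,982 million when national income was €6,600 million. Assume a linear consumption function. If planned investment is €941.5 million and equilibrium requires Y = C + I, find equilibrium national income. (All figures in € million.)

Y = 4550

MPC = (4982 − 4010.5)/(6600 − 5150) = 971.5/1450 = 0.67
a = 4010.5 − 0.67(5150) = 560
Equilibrium: Y = 560 + 0.67Y + 941.5
0.33Y = 1501.5, so Y = 1501.5/0.33 = 4550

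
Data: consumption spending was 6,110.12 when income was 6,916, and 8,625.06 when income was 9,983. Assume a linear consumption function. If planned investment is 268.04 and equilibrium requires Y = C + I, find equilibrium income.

Y = 3928

MPC = (8625.06 − 6110.12)/(9983 − 6916) = 2514.94/3067 = 0.82
a = 6110.12 − 0.82(6916) = 439
Equilibrium: Y = 439 + 0.82Y + 268.04
0.18Y = 707.04, so Y = 707.04/0.18 = 3928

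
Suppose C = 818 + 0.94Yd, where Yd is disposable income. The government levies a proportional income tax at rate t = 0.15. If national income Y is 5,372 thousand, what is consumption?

Yd = (1 − 0.15)(5372) = 0.85(5372) = 4566.2
C = 818 + 0.94(4566.2) = 818 + 4292.228 = 5110.228

C = 5110.228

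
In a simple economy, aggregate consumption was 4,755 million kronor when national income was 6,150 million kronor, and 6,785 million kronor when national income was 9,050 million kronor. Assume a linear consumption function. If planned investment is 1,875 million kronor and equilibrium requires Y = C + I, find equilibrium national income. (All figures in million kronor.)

MPC = (6785 − 4755)/(9050 − 6150) = 2030/2900 = 0.7
a = 4755 − 0.7(6150) = 450
Equilibrium: Y = 450 + 0.7Y + 1875
0.3Y = 2325, so Y = 2325/0.3 = 7750

Y = 7750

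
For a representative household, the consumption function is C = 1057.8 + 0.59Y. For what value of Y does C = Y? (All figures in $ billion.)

Y = 2580

At break-even, C = Y: 1057.8 + 0.59Y = Y
0.41Y = 1057.8, so Y = 1057.8/0.41 = 2580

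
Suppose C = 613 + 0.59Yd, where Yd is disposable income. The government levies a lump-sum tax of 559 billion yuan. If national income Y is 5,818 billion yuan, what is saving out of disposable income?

S = 1543.19

Yd = Y − T = 5818 − 559 = 5259
C = 613 + 0.59(5259) = 613 + 3102.81 = 3715.81
S = Yd − C = 5259 − 3715.81 = 1543.19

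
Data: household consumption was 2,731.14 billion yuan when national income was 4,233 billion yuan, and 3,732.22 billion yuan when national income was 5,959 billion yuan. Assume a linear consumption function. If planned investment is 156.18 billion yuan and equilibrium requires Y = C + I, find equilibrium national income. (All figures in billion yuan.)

MPC = (3732.22 − 2731.14)/(5959 − 4233) = 1001.08/1726 = 0.58
a = 2731.14 − 0.58(4233) = 276
Equilibrium: Y = 276 + 0.58Y + 156.18
0.42Y = 432.18, so Y = 432.18/0.42 = 1029

Y = 1029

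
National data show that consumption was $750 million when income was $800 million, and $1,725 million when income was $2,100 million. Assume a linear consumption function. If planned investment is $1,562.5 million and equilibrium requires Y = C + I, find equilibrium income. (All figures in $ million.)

Y = 6850

MPC = (1725 − 750)/(2100 − 800) = 975/1300 = 0.75
a = 750 − 0.75(800) = 150
Equilibrium: Y = 150 + 0.75Y + 1562.5
0.25Y = 1712.5, so Y = 1712.5/0.25 = 6850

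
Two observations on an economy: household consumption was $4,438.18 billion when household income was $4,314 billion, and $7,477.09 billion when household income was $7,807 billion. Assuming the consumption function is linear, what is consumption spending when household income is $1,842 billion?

MPC = (7477.09 − 4438.18)/(7807 − 4314) = 3038.91/3493 = 0.87
a = 4438.18 − 0.87(4314) = 4438.18 − 3753.18 = 685
C = 685 + 0.87(1842) = 685 + 1602.54 = 2287.54

C = 2287.54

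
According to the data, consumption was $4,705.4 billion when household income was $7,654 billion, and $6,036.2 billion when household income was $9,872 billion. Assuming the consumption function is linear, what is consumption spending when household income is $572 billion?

MPC = (6036.2 − 4705.4)/(9872 − 7654) = 1330.8/2218 = 0.6
a = 4705.4 − 0.6(7654) = 4705.4 − 4592.4 = 113
C = 113 + 0.6(572) = 113 + 343.2 = 456.2

C = 456.2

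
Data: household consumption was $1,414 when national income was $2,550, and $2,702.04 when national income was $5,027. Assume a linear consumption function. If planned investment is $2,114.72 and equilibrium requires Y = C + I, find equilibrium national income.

Y = 4589

MPC = (2702.04 − 1414)/(5027 − 2550) = 1288.04/2477 = 0.52
a = 1414 − 0.52(2550) = 88
Equilibrium: Y = 88 + 0.52Y + 2114.72
0.48Y = 2202.72, so Y = 2202.72/0.48 = 4589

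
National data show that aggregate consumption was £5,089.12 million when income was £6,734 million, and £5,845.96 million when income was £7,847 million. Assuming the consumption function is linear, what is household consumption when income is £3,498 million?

MPC = (5845.96 − 5089.12)/(7847 − 6734) = 756.84/1113 = 0.68
a = 5089.12 − 0.68(6734) = 5089.12 − 4579.12 = 510
C = 510 + 0.68(3498) = 510 + 2378.64 = 2888.64

C = 2888.64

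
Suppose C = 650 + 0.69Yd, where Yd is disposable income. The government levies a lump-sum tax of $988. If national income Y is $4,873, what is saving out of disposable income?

S = 554.35

Yd = Y − T = 4873 − 988 = 3885
C = 650 + 0.69(3885) = 650 + 2680.65 = 3330.65
S = Yd − C = 3885 − 3330.65 = 554.35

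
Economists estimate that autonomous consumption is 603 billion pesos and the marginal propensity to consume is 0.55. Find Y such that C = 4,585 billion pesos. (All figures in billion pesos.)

Y = 7240

603 + 0.55Y = 4585
0.55Y = 3982, so Y = 3982/0.55 = 7240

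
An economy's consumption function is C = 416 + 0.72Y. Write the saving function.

S = Y − C = Y − (416 + 0.72Y) = -416 + (1 − 0.72)Y

S = -416 + 0.28Y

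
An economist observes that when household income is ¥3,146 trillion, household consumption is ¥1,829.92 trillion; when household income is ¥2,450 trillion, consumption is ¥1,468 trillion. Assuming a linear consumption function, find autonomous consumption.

a = 194

MPC = ΔC/ΔY = (1829.92 − 1468)/(3146 − 2450) = 361.92/696 = 0.52
a = C − MPC·Y = 1468 − 0.52(2450) = 1468 − 1274 = 194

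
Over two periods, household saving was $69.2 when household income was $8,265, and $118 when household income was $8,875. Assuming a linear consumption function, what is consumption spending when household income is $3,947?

MPS = ΔS/ΔY = (118 − 69.2)/(8875 − 8265) = 48.8/610 = 0.08
MPC = 1 − MPS = 0.92
Autonomous saving = 69.2 − 0.08(8265) = -592, so a = 592
C = 592 + 0.92(3947) = 592 + 3631.24 = 4223.24

C = 4223.24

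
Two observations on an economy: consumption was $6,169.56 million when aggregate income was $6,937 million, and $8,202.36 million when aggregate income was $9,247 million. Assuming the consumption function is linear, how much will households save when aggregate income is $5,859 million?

S = 638.08

MPC = (8202.36 − 6169.56)/(9247 − 6937) = 2032.8/2310 = 0.88
a = 6169.56 − 0.88(6937) = 6169.56 − 6104.56 = 65
C = 65 + 0.88(5859) = 5220.92
S = 5859 − 5220.92 = 638.08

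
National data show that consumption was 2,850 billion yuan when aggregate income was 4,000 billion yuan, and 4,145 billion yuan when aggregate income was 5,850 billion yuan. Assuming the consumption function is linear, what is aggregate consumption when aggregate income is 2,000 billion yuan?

C = 1450

MPC = (4145 − 2850)/(5850 − 4000) = 1295/1850 = 0.7
a = 2850 − 0.7(4000) = 2850 − 2800 = 50
C = 50 + 0.7(2000) = 50 + 1400 = 1450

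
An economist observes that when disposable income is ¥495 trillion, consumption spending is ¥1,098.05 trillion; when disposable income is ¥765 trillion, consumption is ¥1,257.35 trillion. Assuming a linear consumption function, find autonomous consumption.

MPC = ΔC/ΔY = (1257.35 − 1098.05)/(765 − 495) = 159.3/270 = 0.59
a = C − MPC·Y = 1098.05 − 0.59(495) = 1098.05 − 292.05 = 806

a = 806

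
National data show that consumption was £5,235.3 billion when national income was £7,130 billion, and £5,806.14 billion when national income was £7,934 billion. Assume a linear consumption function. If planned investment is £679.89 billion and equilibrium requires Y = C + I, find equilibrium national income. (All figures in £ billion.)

Y = 2941

MPC = (5806.14 − 5235.3)/(7934 − 7130) = 570.84/804 = 0.71
a = 5235.3 − 0.71(7130) = 173
Equilibrium: Y = 173 + 0.71Y + 679.89
0.29Y = 852.89, so Y = 852.89/0.29 = 2941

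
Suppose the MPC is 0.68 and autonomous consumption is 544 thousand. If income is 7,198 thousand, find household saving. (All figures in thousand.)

S = 1759.36

C = 544 + 0.68(7198) = 544 + 4894.64 = 5438.64
S = Y − C = 7198 − 5438.64 = 1759.36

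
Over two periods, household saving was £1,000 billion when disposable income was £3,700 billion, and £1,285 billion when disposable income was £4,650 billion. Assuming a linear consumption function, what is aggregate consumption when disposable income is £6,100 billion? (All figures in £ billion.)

C = 4380

MPS = ΔS/ΔY = (1285 − 1000)/(4650 − 3700) = 285/950 = 0.3
MPC = 1 − MPS = 0.7
Autonomous saving = 1000 − 0.3(3700) = -110, so a = 110
C = 110 + 0.7(6100) = 110 + 4270 = 4380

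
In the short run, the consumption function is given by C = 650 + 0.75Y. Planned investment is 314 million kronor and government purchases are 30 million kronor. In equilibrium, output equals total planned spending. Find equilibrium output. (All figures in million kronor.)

Y = 3976

Y = C + I + G = 650 + 0.75Y + 314 + 30
Y − 0.75Y = 994
0.25Y = 994, so Y = 994/0.25 = 3976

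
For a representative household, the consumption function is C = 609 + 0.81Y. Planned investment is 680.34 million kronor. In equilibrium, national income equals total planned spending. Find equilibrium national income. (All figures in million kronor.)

Y = 6786

Y = C + I = 609 + 0.81Y + 680.34
Y − 0.81Y = 1289.34
0.19Y = 1289.34, so Y = 1289.34/0.19 = 6786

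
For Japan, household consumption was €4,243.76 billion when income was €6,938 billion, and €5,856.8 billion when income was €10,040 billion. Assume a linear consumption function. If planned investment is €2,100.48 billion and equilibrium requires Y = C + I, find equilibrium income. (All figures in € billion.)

MPC = (5856.8 − 4243.76)/(10040 − 6938) = 1613.04/3102 = 0.52
a = 4243.76 − 0.52(6938) = 636
Equilibrium: Y = 636 + 0.52Y + 2100.48
0.48Y = 2736.48, so Y = 2736.48/0.48 = 5701

Y = 5701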